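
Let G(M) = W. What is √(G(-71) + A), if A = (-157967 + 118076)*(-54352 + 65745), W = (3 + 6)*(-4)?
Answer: I*√454478199 ≈ 21319.0*I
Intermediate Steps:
W = -36 (W = 9*(-4) = -36)
A = -454478163 (A = -39891*11393 = -454478163)
G(M) = -36
√(G(-71) + A) = √(-36 - 454478163) = √(-454478199) = I*√454478199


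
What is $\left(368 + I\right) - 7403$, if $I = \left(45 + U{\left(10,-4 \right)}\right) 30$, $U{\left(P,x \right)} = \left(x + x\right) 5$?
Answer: $-6885$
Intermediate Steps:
$U{\left(P,x \right)} = 10 x$ ($U{\left(P,x \right)} = 2 x 5 = 10 x$)
$I = 150$ ($I = \left(45 + 10 \left(-4\right)\right) 30 = \left(45 - 40\right) 30 = 5 \cdot 30 = 150$)
$\left(368 + I\right) - 7403 = \left(368 + 150\right) - 7403 = 518 - 7403 = -6885$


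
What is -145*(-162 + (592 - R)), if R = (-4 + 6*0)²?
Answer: -60030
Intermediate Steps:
R = 16 (R = (-4 + 0)² = (-4)² = 16)
-145*(-162 + (592 - R)) = -145*(-162 + (592 - 1*16)) = -145*(-162 + (592 - 16)) = -145*(-162 + 576) = -145*414 = -60030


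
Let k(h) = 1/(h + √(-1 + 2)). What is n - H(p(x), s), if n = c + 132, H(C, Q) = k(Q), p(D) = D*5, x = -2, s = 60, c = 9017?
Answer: 558088/61 ≈ 9149.0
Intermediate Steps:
p(D) = 5*D
k(h) = 1/(1 + h) (k(h) = 1/(h + √1) = 1/(h + 1) = 1/(1 + h))
H(C, Q) = 1/(1 + Q)
n = 9149 (n = 9017 + 132 = 9149)
n - H(p(x), s) = 9149 - 1/(1 + 60) = 9149 - 1/61 = 558088/61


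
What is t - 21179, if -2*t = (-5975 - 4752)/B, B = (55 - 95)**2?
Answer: -67762073/3200 ≈ -21176.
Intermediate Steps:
B = 1600 (B = (-40)**2 = 1600)
t = 10727/3200 (t = -(-5975 - 4752)/(2*1600) = -(-10727)/(2*1600) = -1/2*(-10727/1600) = 10727/3200 ≈ 3.3522)
t - 21179 = 10727/3200 - 21179 = -67762073/3200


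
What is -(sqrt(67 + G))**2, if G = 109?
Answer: -176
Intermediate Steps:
-(sqrt(67 + G))**2 = -(sqrt(67 + 109))**2 = -(sqrt(176))**2 = -(4*sqrt(11))**2 = -1*176 = -176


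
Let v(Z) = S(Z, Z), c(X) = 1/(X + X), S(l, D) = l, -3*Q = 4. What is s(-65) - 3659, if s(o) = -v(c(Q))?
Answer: -29269/8 ≈ -3658.6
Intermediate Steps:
Q = -4/3 (Q = -1/3*4 = -4/3 ≈ -1.3333)
c(X) = 1/(2*X)
v(Z) = Z
s(o) = 3/8 (s(o) = -1/(2*(-4/3)) = -(-3)/(2*4) = -1*(-3/8) = 3/8)
s(-65) - 3659 = 3/8 - 3659 = -29269/8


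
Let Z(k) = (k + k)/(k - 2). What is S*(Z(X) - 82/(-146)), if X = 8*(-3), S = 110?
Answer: 251350/949 ≈ 264.86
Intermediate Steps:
X = -24
Z(k) = 2*k/(-2 + k) (Z(k) = (2*k)/(-2 + k) = 2*k/(-2 + k))
S*(Z(X) - 82/(-146)) = 110*(2*(-24)/(-2 - 24) - 82/(-146)) = 110*(2*(-24)/(-26) - 82*(-1/146)) = 110*(2*(-24)*(-1/26) + 41/73) = 110*(24/13 + 41/73) = 110*(2285/949) = 251350/949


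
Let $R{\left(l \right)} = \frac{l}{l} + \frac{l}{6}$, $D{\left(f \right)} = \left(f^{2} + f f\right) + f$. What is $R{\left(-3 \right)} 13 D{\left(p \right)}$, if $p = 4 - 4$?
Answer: $0$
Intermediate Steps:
$p = 0$
$D{\left(f \right)} = f + 2 f^{2}$ ($D{\left(f \right)} = \left(f^{2} + f^{2}\right) + f = 2 f^{2} + f = f + 2 f^{2}$)
$R{\left(l \right)} = 1 + \frac{l}{6}$ ($R{\left(l \right)} = 1 + l \frac{1}{6} = 1 + \frac{l}{6}$)
$R{\left(-3 \right)} 13 D{\left(p \right)} = \left(1 + \frac{1}{6} \left(-3\right)\right) 13 \cdot 0 \left(1 + 2 \cdot 0\right) = \left(1 - \frac{1}{2}\right) 13 \cdot 0 \left(1 + 0\right) = \frac{1}{2} \cdot 13 \cdot 0 \cdot 1 = \frac{13}{2} \cdot 0 = 0$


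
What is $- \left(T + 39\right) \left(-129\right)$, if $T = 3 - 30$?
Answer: $1548$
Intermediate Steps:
$T = -27$ ($T = 3 - 30 = -27$)
$- \left(T + 39\right) \left(-129\right) = - \left(-27 + 39\right) \left(-129\right) = - 12 \left(-129\right) = \left(-1\right) \left(-1548\right) = 1548$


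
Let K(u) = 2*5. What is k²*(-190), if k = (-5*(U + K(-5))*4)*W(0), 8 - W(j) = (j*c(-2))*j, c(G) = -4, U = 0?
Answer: -486400000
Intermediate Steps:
K(u) = 10
W(j) = 8 + 4*j² (W(j) = 8 - j*(-4)*j = 8 - (-4*j)*j = 8 - (-4)*j² = 8 + 4*j²)
k = -1600 (k = (-5*(0 + 10)*4)*(8 + 4*0²) = (-50*4)*(8 + 4*0) = (-5*40)*(8 + 0) = -200*8 = -1600)
k²*(-190) = (-1600)²*(-190) = 2560000*(-190) = -486400000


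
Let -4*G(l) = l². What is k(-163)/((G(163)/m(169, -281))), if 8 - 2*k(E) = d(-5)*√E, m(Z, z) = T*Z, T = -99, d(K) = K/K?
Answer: 267696/26569 - 33462*I*√163/26569 ≈ 10.076 - 16.079*I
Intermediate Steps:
d(K) = 1
G(l) = -l²/4
m(Z, z) = -99*Z
k(E) = 4 - √E/2
k(-163)/((G(163)/m(169, -281))) = (4 - I*√163/2)/(((-¼*163²)/((-99*169)))) = (4 - I*√163/2)/((-¼*26569/(-16731))) = (4 - I*√163/2)/((-26569/4*(-1/16731))) = (4 - I*√163/2)/(26569/66924) = (4 - I*√163/2)*(66924/26569) = 267696/26569 - 33462*I*√163/26569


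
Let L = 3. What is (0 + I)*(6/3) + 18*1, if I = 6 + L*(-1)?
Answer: 24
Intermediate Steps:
I = 3 (I = 6 + 3*(-1) = 6 - 3 = 3)
(0 + I)*(6/3) + 18*1 = (0 + 3)*(6/3) + 18*1 = 3*(6*(1/3)) + 18 = 3*2 + 18 = 6 + 18 = 24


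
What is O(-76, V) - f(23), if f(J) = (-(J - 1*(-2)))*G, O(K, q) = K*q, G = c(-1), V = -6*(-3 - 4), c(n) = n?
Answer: -3217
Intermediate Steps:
V = 42 (V = -6*(-7) = 42)
G = -1
f(J) = 2 + J (f(J) = -(J - 1*(-2))*(-1) = -(J + 2)*(-1) = -(2 + J)*(-1) = (-2 - J)*(-1) = 2 + J)
O(-76, V) - f(23) = -76*42 - (2 + 23) = -3192 - 1*25 = -3192 - 25 = -3217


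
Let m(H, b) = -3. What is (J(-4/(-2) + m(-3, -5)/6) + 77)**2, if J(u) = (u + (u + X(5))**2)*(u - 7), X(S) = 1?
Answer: 75625/64 ≈ 1181.6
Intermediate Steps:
J(u) = (-7 + u)*(u + (1 + u)**2) (J(u) = (u + (u + 1)**2)*(u - 7) = (u + (1 + u)**2)*(-7 + u) = (-7 + u)*(u + (1 + u)**2))
(J(-4/(-2) + m(-3, -5)/6) + 77)**2 = ((-7 + (-4/(-2) - 3/6)**3 - 20*(-4/(-2) - 3/6) - 4*(-4/(-2) - 3/6)**2) + 77)**2 = ((-7 + (-4*(-1/2) - 3*1/6)**3 - 20*(-4*(-1/2) - 3*1/6) - 4*(-4*(-1/2) - 3*1/6)**2) + 77)**2 = ((-7 + (2 - 1/2)**3 - 20*(2 - 1/2) - 4*(2 - 1/2)**2) + 77)**2 = ((-7 + (3/2)**3 - 20*3/2 - 4*(3/2)**2) + 77)**2 = ((-7 + 27/8 - 30 - 4*9/4) + 77)**2 = ((-7 + 27/8 - 30 - 9) + 77)**2 = (-341/8 + 77)**2 = (275/8)**2 = 75625/64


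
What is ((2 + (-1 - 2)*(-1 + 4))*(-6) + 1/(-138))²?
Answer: 33582025/19044 ≈ 1763.4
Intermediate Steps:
((2 + (-1 - 2)*(-1 + 4))*(-6) + 1/(-138))² = ((2 - 3*3)*(-6) - 1/138)² = ((2 - 9)*(-6) - 1/138)² = (-7*(-6) - 1/138)² = (42 - 1/138)² = (5795/138)² = 33582025/19044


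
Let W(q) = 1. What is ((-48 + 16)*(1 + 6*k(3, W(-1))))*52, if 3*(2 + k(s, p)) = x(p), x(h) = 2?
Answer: 11648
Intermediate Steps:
k(s, p) = -4/3 (k(s, p) = -2 + (⅓)*2 = -2 + ⅔ = -4/3)
((-48 + 16)*(1 + 6*k(3, W(-1))))*52 = ((-48 + 16)*(1 + 6*(-4/3)))*52 = -32*(1 - 8)*52 = -32*(-7)*52 = 224*52 = 11648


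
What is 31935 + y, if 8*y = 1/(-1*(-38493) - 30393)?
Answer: 2069388001/64800 ≈ 31935.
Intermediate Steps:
y = 1/64800 (y = 1/(8*(-1*(-38493) - 30393)) = 1/(8*(38493 - 30393)) = (1/8)/8100 = (1/8)*(1/8100) = 1/64800 ≈ 1.5432e-5)
31935 + y = 31935 + 1/64800 = 2069388001/64800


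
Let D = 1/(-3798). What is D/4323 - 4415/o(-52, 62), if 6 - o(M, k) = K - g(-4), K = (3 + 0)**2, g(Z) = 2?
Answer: 72488798909/16418754 ≈ 4415.0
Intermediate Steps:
K = 9 (K = 3**2 = 9)
o(M, k) = -1 (o(M, k) = 6 - (9 - 1*2) = 6 - (9 - 2) = 6 - 1*7 = 6 - 7 = -1)
D = -1/3798 ≈ -0.00026330
D/4323 - 4415/o(-52, 62) = -1/3798/4323 - 4415/(-1) = -1/3798*1/4323 - 4415*(-1) = -1/16418754 + 4415 = 72488798909/16418754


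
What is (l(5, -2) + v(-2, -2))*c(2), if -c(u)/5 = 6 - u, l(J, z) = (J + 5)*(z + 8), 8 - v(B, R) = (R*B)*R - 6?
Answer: -1640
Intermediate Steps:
v(B, R) = 14 - B*R² (v(B, R) = 8 - ((R*B)*R - 6) = 8 - ((B*R)*R - 6) = 8 - (B*R² - 6) = 8 - (-6 + B*R²) = 8 + (6 - B*R²) = 14 - B*R²)
l(J, z) = (5 + J)*(8 + z)
c(u) = -30 + 5*u (c(u) = -5*(6 - u) = -30 + 5*u)
(l(5, -2) + v(-2, -2))*c(2) = ((40 + 5*(-2) + 8*5 + 5*(-2)) + (14 - 1*(-2)*(-2)²))*(-30 + 5*2) = ((40 - 10 + 40 - 10) + (14 - 1*(-2)*4))*(-30 + 10) = (60 + (14 + 8))*(-20) = (60 + 22)*(-20) = 82*(-20) = -1640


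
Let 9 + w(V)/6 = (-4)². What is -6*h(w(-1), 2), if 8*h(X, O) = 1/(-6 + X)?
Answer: -1/48 ≈ -0.020833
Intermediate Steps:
w(V) = 42 (w(V) = -54 + 6*(-4)² = -54 + 6*16 = -54 + 96 = 42)
h(X, O) = 1/(8*(-6 + X))
-6*h(w(-1), 2) = -6*1/(8*(-6 + 42)) = -6*(⅛)/36 = -6*(⅛)*(1/36) = -6/288 = -1*1/48 = -1/48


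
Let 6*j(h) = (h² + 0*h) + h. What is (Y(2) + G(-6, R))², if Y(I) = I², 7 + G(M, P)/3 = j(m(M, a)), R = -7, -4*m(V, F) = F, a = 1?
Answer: 299209/1024 ≈ 292.20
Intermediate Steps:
m(V, F) = -F/4
j(h) = h/6 + h²/6 (j(h) = ((h² + 0*h) + h)/6 = ((h² + 0) + h)/6 = (h² + h)/6 = (h + h²)/6 = h/6 + h²/6)
G(M, P) = -675/32 (G(M, P) = -21 + 3*((-¼*1)*(1 - ¼*1)/6) = -21 + 3*((⅙)*(-¼)*(1 - ¼)) = -21 + 3*((⅙)*(-¼)*(¾)) = -21 + 3*(-1/32) = -21 - 3/32 = -675/32)
(Y(2) + G(-6, R))² = (2² - 675/32)² = (4 - 675/32)² = (-547/32)² = 299209/1024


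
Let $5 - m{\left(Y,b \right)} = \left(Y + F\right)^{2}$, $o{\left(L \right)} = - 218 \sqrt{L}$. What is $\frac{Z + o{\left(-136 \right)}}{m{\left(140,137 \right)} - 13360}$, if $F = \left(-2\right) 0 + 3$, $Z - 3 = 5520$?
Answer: $- \frac{1841}{11268} + \frac{109 i \sqrt{34}}{8451} \approx -0.16338 + 0.075207 i$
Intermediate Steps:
$Z = 5523$ ($Z = 3 + 5520 = 5523$)
$F = 3$ ($F = 0 + 3 = 3$)
$m{\left(Y,b \right)} = 5 - \left(3 + Y\right)^{2}$ ($m{\left(Y,b \right)} = 5 - \left(Y + 3\right)^{2} = 5 - \left(3 + Y\right)^{2}$)
$\frac{Z + o{\left(-136 \right)}}{m{\left(140,137 \right)} - 13360} = \frac{5523 - 218 \sqrt{-136}}{\left(5 - \left(3 + 140\right)^{2}\right) - 13360} = \frac{5523 - 218 \cdot 2 i \sqrt{34}}{\left(5 - 143^{2}\right) - 13360} = \frac{5523 - 436 i \sqrt{34}}{\left(5 - 20449\right) - 13360} = \frac{5523 - 436 i \sqrt{34}}{-20444 - 13360} = \frac{5523 - 436 i \sqrt{34}}{-33804} = \left(5523 - 436 i \sqrt{34}\right) \left(- \frac{1}{33804}\right) = - \frac{1841}{11268} + \frac{109 i \sqrt{34}}{8451}$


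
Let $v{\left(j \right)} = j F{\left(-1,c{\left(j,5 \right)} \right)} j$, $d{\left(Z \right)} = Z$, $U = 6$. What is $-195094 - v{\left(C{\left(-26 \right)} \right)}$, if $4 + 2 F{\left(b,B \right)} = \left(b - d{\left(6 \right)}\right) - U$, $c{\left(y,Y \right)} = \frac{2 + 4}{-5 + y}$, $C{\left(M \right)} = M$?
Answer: $-189348$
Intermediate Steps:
$c{\left(y,Y \right)} = \frac{6}{-5 + y}$
$F{\left(b,B \right)} = -8 + \frac{b}{2}$ ($F{\left(b,B \right)} = -2 + \frac{\left(b - 6\right) - 6}{2} = -2 + \frac{\left(-6 + b\right) - 6}{2} = -2 + \frac{-12 + b}{2} = -2 + \left(-6 + \frac{b}{2}\right) = -8 + \frac{b}{2}$)
$v{\left(j \right)} = - \frac{17 j^{2}}{2}$ ($v{\left(j \right)} = j \left(-8 + \frac{1}{2} \left(-1\right)\right) j = j \left(-8 - \frac{1}{2}\right) j = j \left(- \frac{17}{2}\right) j = - \frac{17 j}{2} j = - \frac{17 j^{2}}{2}$)
$-195094 - v{\left(C{\left(-26 \right)} \right)} = -195094 - - \frac{17 \left(-26\right)^{2}}{2} = -195094 - \left(- \frac{17}{2}\right) 676 = -195094 - -5746 = -195094 + 5746 = -189348$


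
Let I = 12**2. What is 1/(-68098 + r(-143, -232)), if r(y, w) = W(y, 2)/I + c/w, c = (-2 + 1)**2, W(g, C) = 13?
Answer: -4176/284376889 ≈ -1.4685e-5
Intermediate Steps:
I = 144
c = 1 (c = (-1)**2 = 1)
r(y, w) = 13/144 + 1/w
1/(-68098 + r(-143, -232)) = 1/(-68098 + (13/144 + 1/(-232))) = 1/(-68098 + (13/144 - 1/232)) = 1/(-68098 + 359/4176) = 1/(-284376889/4176) = -4176/284376889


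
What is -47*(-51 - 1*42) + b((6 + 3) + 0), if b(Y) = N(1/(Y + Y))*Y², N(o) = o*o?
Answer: 17485/4 ≈ 4371.3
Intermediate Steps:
N(o) = o²
b(Y) = ¼ (b(Y) = (1/(Y + Y))²*Y² = (1/(2*Y))²*Y² = (1/(4*Y²))*Y² = ¼)
-47*(-51 - 1*42) + b((6 + 3) + 0) = -47*(-51 - 1*42) + ¼ = -47*(-51 - 42) + ¼ = -47*(-93) + ¼ = 4371 + ¼ = 17485/4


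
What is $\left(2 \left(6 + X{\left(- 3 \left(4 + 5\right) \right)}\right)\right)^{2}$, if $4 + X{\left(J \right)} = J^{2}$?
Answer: $2137444$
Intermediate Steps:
$X{\left(J \right)} = -4 + J^{2}$
$\left(2 \left(6 + X{\left(- 3 \left(4 + 5\right) \right)}\right)\right)^{2} = \left(2 \left(6 - \left(4 - \left(- 3 \left(4 + 5\right)\right)^{2}\right)\right)\right)^{2} = \left(2 \left(6 - \left(4 - \left(\left(-3\right) 9\right)^{2}\right)\right)\right)^{2} = \left(2 \left(6 - \left(4 - \left(-27\right)^{2}\right)\right)\right)^{2} = \left(2 \left(6 + \left(-4 + 729\right)\right)\right)^{2} = \left(2 \left(6 + 725\right)\right)^{2} = \left(2 \cdot 731\right)^{2} = 1462^{2} = 2137444$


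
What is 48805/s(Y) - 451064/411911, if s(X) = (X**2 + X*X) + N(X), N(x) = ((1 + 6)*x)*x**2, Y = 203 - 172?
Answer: -74827162021/86690377149 ≈ -0.86315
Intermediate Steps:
Y = 31
N(x) = 7*x**3 (N(x) = (7*x)*x**2 = 7*x**3)
s(X) = 2*X**2 + 7*X**3 (s(X) = (X**2 + X*X) + 7*X**3 = (X**2 + X**2) + 7*X**3 = 2*X**2 + 7*X**3)
48805/s(Y) - 451064/411911 = 48805/((31**2*(2 + 7*31))) - 451064/411911 = 48805/((961*(2 + 217))) - 451064*1/411911 = 48805/((961*219)) - 451064/411911 = 48805/210459 - 451064/411911 = -74827162021/86690377149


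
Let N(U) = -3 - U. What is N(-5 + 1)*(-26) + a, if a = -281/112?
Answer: -3193/112 ≈ -28.509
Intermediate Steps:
a = -281/112 (a = -281*1/112 = -281/112 ≈ -2.5089)
N(-5 + 1)*(-26) + a = (-3 - (-5 + 1))*(-26) - 281/112 = (-3 - 1*(-4))*(-26) - 281/112 = (-3 + 4)*(-26) - 281/112 = 1*(-26) - 281/112 = -26 - 281/112 = -3193/112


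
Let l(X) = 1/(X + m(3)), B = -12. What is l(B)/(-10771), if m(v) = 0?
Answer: 1/129252 ≈ 7.7368e-6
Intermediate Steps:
l(X) = 1/X (l(X) = 1/(X + 0) = 1/X)
l(B)/(-10771) = 1/(-10771*(-12)) = -1/10771*(-1/12) = 1/129252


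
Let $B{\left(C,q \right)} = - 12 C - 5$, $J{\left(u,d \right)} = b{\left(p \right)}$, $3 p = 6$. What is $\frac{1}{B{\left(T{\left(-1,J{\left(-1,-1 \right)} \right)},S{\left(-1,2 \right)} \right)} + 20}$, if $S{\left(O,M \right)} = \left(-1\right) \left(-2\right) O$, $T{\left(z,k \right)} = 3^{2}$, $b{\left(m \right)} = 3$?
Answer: $- \frac{1}{93} \approx -0.010753$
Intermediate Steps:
$p = 2$ ($p = \frac{1}{3} \cdot 6 = 2$)
$J{\left(u,d \right)} = 3$
$T{\left(z,k \right)} = 9$
$S{\left(O,M \right)} = 2 O$
$B{\left(C,q \right)} = -5 - 12 C$
$\frac{1}{B{\left(T{\left(-1,J{\left(-1,-1 \right)} \right)},S{\left(-1,2 \right)} \right)} + 20} = \frac{1}{\left(-5 - 108\right) + 20} = \frac{1}{-113 + 20} = \frac{1}{-93} = - \frac{1}{93}$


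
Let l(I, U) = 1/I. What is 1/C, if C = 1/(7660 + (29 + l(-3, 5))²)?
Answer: 76336/9 ≈ 8481.8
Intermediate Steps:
C = 9/76336 (C = 1/(7660 + (29 + 1/(-3))²) = 1/(7660 + (29 - ⅓)²) = 1/(7660 + (86/3)²) = 1/(7660 + 7396/9) = 1/(76336/9) = 9/76336 ≈ 0.00011790)
1/C = 1/(9/76336) = 76336/9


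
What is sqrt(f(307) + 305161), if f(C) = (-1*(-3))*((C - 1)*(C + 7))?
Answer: sqrt(593413) ≈ 770.33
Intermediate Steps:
f(C) = 3*(-1 + C)*(7 + C) (f(C) = 3*((-1 + C)*(7 + C)) = 3*(-1 + C)*(7 + C))
sqrt(f(307) + 305161) = sqrt((-21 + 3*307**2 + 18*307) + 305161) = sqrt((-21 + 3*94249 + 5526) + 305161) = sqrt((-21 + 282747 + 5526) + 305161) = sqrt(288252 + 305161) = sqrt(593413)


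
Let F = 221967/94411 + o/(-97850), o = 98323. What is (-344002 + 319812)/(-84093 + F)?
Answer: 11761580763500/40886762185387 ≈ 0.28766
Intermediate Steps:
F = 654563063/486216650 (F = 221967/94411 + 98323/(-97850) = 221967*(1/94411) + 98323*(-1/97850) = 221967/94411 - 98323/97850 = 654563063/486216650 ≈ 1.3462)
(-344002 + 319812)/(-84093 + F) = (-344002 + 319812)/(-84093 + 654563063/486216650) = -24190/(-40886762185387/486216650) = -24190*(-486216650/40886762185387) = 11761580763500/40886762185387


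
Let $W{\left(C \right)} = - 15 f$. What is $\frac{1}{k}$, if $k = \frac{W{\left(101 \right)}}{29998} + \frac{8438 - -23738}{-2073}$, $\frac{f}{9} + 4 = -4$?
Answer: $- \frac{31092927}{481488404} \approx -0.064577$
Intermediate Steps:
$f = -72$ ($f = -36 + 9 \left(-4\right) = -36 - 36 = -72$)
$W{\left(C \right)} = 1080$ ($W{\left(C \right)} = \left(-15\right) \left(-72\right) = 1080$)
$k = - \frac{481488404}{31092927}$ ($k = \frac{1080}{29998} + \frac{8438 - -23738}{-2073} = 1080 \cdot \frac{1}{29998} + \left(8438 + 23738\right) \left(- \frac{1}{2073}\right) = \frac{540}{14999} + 32176 \left(- \frac{1}{2073}\right) = \frac{540}{14999} - \frac{32176}{2073} = - \frac{481488404}{31092927} \approx -15.485$)
$\frac{1}{k} = \frac{1}{- \frac{481488404}{31092927}} = - \frac{31092927}{481488404}$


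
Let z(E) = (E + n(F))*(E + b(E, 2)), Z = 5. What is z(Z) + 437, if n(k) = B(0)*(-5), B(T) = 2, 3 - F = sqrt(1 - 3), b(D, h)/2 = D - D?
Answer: 412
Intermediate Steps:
b(D, h) = 0 (b(D, h) = 2*(D - D) = 2*0 = 0)
F = 3 - I*sqrt(2) (F = 3 - sqrt(1 - 3) = 3 - sqrt(-2) = 3 - I*sqrt(2) ≈ 3.0 - 1.4142*I)
n(k) = -10 (n(k) = 2*(-5) = -10)
z(E) = E*(-10 + E) (z(E) = (E - 10)*(E + 0) = (-10 + E)*E = E*(-10 + E))
z(Z) + 437 = 5*(-10 + 5) + 437 = 5*(-5) + 437 = -25 + 437 = 412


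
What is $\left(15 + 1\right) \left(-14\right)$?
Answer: $-224$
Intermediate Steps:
$\left(15 + 1\right) \left(-14\right) = 16 \left(-14\right) = -224$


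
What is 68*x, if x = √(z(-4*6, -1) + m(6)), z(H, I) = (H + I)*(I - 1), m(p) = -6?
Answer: 136*√11 ≈ 451.06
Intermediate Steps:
z(H, I) = (-1 + I)*(H + I) (z(H, I) = (H + I)*(-1 + I) = (-1 + I)*(H + I))
x = 2*√11 (x = √(((-1)² - (-4)*6 - 1*(-1) - 4*6*(-1)) - 6) = √((1 - 1*(-24) + 1 - 24*(-1)) - 6) = √((1 + 24 + 1 + 24) - 6) = √(50 - 6) = √44 = 2*√11 ≈ 6.6332)
68*x = 68*(2*√11) = 136*√11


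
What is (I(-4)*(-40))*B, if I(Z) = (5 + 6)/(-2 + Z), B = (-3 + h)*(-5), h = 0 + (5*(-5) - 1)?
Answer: 31900/3 ≈ 10633.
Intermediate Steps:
h = -26 (h = 0 + (-25 - 1) = 0 - 26 = -26)
B = 145 (B = (-3 - 26)*(-5) = -29*(-5) = 145)
I(Z) = 11/(-2 + Z)
(I(-4)*(-40))*B = ((11/(-2 - 4))*(-40))*145 = ((11/(-6))*(-40))*145 = ((11*(-⅙))*(-40))*145 = -11/6*(-40)*145 = (220/3)*145 = 31900/3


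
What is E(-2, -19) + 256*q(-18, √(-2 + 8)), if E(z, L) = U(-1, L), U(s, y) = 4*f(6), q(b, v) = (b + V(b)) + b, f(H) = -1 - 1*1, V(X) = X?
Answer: -13832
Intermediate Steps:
f(H) = -2 (f(H) = -1 - 1 = -2)
q(b, v) = 3*b (q(b, v) = (b + b) + b = 2*b + b = 3*b)
U(s, y) = -8 (U(s, y) = 4*(-2) = -8)
E(z, L) = -8
E(-2, -19) + 256*q(-18, √(-2 + 8)) = -8 + 256*(3*(-18)) = -8 + 256*(-54) = -8 - 13824 = -13832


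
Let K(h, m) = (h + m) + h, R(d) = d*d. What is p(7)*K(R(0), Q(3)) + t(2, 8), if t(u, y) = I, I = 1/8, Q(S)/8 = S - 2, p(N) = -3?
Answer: -191/8 ≈ -23.875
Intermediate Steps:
Q(S) = -16 + 8*S (Q(S) = 8*(S - 2) = 8*(-2 + S) = -16 + 8*S)
I = 1/8 (I = 1*(1/8) = 1/8 ≈ 0.12500)
R(d) = d**2
K(h, m) = m + 2*h
t(u, y) = 1/8
p(7)*K(R(0), Q(3)) + t(2, 8) = -3*((-16 + 8*3) + 2*0**2) + 1/8 = -3*((-16 + 24) + 2*0) + 1/8 = -3*(8 + 0) + 1/8 = -3*8 + 1/8 = -24 + 1/8 = -191/8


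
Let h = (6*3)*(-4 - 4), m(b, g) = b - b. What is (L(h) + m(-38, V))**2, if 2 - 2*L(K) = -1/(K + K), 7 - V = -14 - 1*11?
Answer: 330625/331776 ≈ 0.99653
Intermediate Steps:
V = 32 (V = 7 - (-14 - 1*11) = 7 - (-14 - 11) = 7 - 1*(-25) = 7 + 25 = 32)
m(b, g) = 0
h = -144 (h = 18*(-8) = -144)
L(K) = 1 + 1/(4*K) (L(K) = 1 - (-1)/(2*(K + K)) = 1 - (-1)/(2*(2*K)) = 1 - (-1)*1/(2*K)/2 = 1 - (-1)/(4*K) = 1 + 1/(4*K))
(L(h) + m(-38, V))**2 = ((1/4 - 144)/(-144) + 0)**2 = (-1/144*(-575/4) + 0)**2 = (575/576 + 0)**2 = (575/576)**2 = 330625/331776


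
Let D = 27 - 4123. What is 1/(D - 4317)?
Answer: -1/8413 ≈ -0.00011886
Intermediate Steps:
D = -4096
1/(D - 4317) = 1/(-4096 - 4317) = 1/(-8413) = -1/8413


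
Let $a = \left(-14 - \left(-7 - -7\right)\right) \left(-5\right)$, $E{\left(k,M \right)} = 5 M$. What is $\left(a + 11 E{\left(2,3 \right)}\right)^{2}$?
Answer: $55225$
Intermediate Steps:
$a = 70$ ($a = \left(-14 - \left(-7 + 7\right)\right) \left(-5\right) = \left(-14 - 0\right) \left(-5\right) = \left(-14 + 0\right) \left(-5\right) = \left(-14\right) \left(-5\right) = 70$)
$\left(a + 11 E{\left(2,3 \right)}\right)^{2} = \left(70 + 11 \cdot 5 \cdot 3\right)^{2} = \left(70 + 11 \cdot 15\right)^{2} = \left(70 + 165\right)^{2} = 235^{2} = 55225$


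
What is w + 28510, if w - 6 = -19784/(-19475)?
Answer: 555368884/19475 ≈ 28517.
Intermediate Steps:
w = 136634/19475 (w = 6 - 19784/(-19475) = 6 - 19784*(-1/19475) = 6 + 19784/19475 = 136634/19475 ≈ 7.0159)
w + 28510 = 136634/19475 + 28510 = 555368884/19475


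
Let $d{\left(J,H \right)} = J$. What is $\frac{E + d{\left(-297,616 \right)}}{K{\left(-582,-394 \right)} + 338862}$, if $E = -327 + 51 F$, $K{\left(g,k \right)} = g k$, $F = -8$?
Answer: $- \frac{172}{94695} \approx -0.0018164$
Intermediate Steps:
$E = -735$ ($E = -327 + 51 \left(-8\right) = -327 - 408 = -735$)
$\frac{E + d{\left(-297,616 \right)}}{K{\left(-582,-394 \right)} + 338862} = \frac{-735 - 297}{\left(-582\right) \left(-394\right) + 338862} = - \frac{1032}{229308 + 338862} = - \frac{1032}{568170} = \left(-1032\right) \frac{1}{568170} = - \frac{172}{94695}$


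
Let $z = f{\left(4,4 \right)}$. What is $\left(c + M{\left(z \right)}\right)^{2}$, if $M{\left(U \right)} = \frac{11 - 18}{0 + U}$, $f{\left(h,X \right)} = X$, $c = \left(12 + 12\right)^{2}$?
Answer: $\frac{5276209}{16} \approx 3.2976 \cdot 10^{5}$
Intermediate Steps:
$c = 576$ ($c = 24^{2} = 576$)
$z = 4$
$M{\left(U \right)} = - \frac{7}{U}$
$\left(c + M{\left(z \right)}\right)^{2} = \left(576 - \frac{7}{4}\right)^{2} = \left(\frac{2297}{4}\right)^{2} = \frac{5276209}{16}$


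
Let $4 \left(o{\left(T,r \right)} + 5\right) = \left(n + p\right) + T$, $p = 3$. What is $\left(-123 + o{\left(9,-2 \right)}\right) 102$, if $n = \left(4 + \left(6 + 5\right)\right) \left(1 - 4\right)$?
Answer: $- \frac{27795}{2} \approx -13898.0$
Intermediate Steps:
$n = -45$ ($n = \left(4 + 11\right) \left(-3\right) = 15 \left(-3\right) = -45$)
$o{\left(T,r \right)} = - \frac{31}{2} + \frac{T}{4}$ ($o{\left(T,r \right)} = -5 + \frac{\left(-45 + 3\right) + T}{4} = -5 + \frac{-42 + T}{4} = -5 + \left(- \frac{21}{2} + \frac{T}{4}\right) = - \frac{31}{2} + \frac{T}{4}$)
$\left(-123 + o{\left(9,-2 \right)}\right) 102 = \left(-123 + \left(- \frac{31}{2} + \frac{1}{4} \cdot 9\right)\right) 102 = \left(-123 + \left(- \frac{31}{2} + \frac{9}{4}\right)\right) 102 = \left(-123 - \frac{53}{4}\right) 102 = \left(- \frac{545}{4}\right) 102 = - \frac{27795}{2}$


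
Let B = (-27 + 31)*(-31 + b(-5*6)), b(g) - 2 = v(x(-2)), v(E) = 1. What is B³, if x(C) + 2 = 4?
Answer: -1404928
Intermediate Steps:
x(C) = 2 (x(C) = -2 + 4 = 2)
b(g) = 3 (b(g) = 2 + 1 = 3)
B = -112 (B = (-27 + 31)*(-31 + 3) = 4*(-28) = -112)
B³ = (-112)³ = -1404928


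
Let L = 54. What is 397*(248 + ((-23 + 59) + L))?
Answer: 134186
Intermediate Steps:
397*(248 + ((-23 + 59) + L)) = 397*(248 + ((-23 + 59) + 54)) = 397*(248 + (36 + 54)) = 397*(248 + 90) = 397*338 = 134186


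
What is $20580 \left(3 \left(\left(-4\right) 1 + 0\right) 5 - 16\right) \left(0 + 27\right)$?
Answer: $-42230160$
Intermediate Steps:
$20580 \left(3 \left(\left(-4\right) 1 + 0\right) 5 - 16\right) \left(0 + 27\right) = 20580 \left(3 \left(-4 + 0\right) 5 - 16\right) 27 = 20580 \left(3 \left(-4\right) 5 - 16\right) 27 = 20580 \left(\left(-12\right) 5 - 16\right) 27 = 20580 \left(-60 - 16\right) 27 = 20580 \left(\left(-76\right) 27\right) = 20580 \left(-2052\right) = -42230160$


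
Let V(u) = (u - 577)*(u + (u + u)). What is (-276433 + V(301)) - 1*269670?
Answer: -795331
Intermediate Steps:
V(u) = 3*u*(-577 + u) (V(u) = (-577 + u)*(u + 2*u) = (-577 + u)*(3*u) = 3*u*(-577 + u))
(-276433 + V(301)) - 1*269670 = (-276433 + 3*301*(-577 + 301)) - 1*269670 = (-276433 + 3*301*(-276)) - 269670 = (-276433 - 249228) - 269670 = -525661 - 269670 = -795331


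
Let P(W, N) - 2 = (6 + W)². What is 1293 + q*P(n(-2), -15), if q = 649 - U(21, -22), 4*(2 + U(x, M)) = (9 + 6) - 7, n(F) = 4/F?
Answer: 12975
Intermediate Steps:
P(W, N) = 2 + (6 + W)²
U(x, M) = 0 (U(x, M) = -2 + ((9 + 6) - 7)/4 = -2 + (15 - 7)/4 = -2 + (¼)*8 = -2 + 2 = 0)
q = 649 (q = 649 - 1*0 = 649 + 0 = 649)
1293 + q*P(n(-2), -15) = 1293 + 649*(2 + (6 + 4/(-2))²) = 1293 + 649*(2 + (6 + 4*(-½))²) = 1293 + 649*(2 + (6 - 2)²) = 1293 + 649*(2 + 4²) = 1293 + 649*(2 + 16) = 1293 + 649*18 = 1293 + 11682 = 12975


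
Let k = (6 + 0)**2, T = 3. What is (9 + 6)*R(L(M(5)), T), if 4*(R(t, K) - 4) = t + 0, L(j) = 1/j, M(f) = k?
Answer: 2885/48 ≈ 60.104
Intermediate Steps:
k = 36 (k = 6**2 = 36)
M(f) = 36
L(j) = 1/j
R(t, K) = 4 + t/4 (R(t, K) = 4 + (t + 0)/4 = 4 + t/4)
(9 + 6)*R(L(M(5)), T) = (9 + 6)*(4 + (1/4)/36) = 15*(4 + (1/4)*(1/36)) = 15*(4 + 1/144) = 15*(577/144) = 2885/48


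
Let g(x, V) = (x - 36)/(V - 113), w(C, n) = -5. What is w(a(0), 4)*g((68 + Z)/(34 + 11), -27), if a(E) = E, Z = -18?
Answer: -157/126 ≈ -1.2460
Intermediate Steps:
g(x, V) = (-36 + x)/(-113 + V)
w(a(0), 4)*g((68 + Z)/(34 + 11), -27) = -5*(-36 + (68 - 18)/(34 + 11))/(-113 - 27) = -5*(-36 + 50/45)/(-140) = -(-1)*(-36 + 50*(1/45))/28 = -(-1)*(-36 + 10/9)/28 = -(-1)*(-314)/(28*9) = -5*157/630 = -157/126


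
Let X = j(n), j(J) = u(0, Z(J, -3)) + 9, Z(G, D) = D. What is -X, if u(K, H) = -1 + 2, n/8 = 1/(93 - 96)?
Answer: -10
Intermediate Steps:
n = -8/3 (n = 8/(93 - 96) = 8/(-3) = 8*(-⅓) = -8/3 ≈ -2.6667)
u(K, H) = 1
j(J) = 10 (j(J) = 1 + 9 = 10)
X = 10
-X = -1*10 = -10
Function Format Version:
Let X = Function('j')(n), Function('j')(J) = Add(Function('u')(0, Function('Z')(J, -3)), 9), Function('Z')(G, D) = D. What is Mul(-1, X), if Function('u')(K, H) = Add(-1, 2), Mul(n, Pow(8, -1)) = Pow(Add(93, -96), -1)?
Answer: -10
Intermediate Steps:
n = Rational(-8, 3) (n = Mul(8, Pow(Add(93, -96), -1)) = Mul(8, Pow(-3, -1)) = Mul(8, Rational(-1, 3)) = Rational(-8, 3) ≈ -2.6667)
Function('u')(K, H) = 1
Function('j')(J) = 10 (Function('j')(J) = Add(1, 9) = 10)
X = 10
Mul(-1, X) = Mul(-1, 10) = -10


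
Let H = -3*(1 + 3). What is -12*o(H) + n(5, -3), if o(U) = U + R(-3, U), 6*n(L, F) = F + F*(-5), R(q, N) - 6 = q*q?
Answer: -34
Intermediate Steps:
R(q, N) = 6 + q² (R(q, N) = 6 + q*q = 6 + q²)
n(L, F) = -2*F/3 (n(L, F) = (F + F*(-5))/6 = (F - 5*F)/6 = (-4*F)/6 = -2*F/3)
H = -12 (H = -3*4 = -12)
o(U) = 15 + U (o(U) = U + (6 + (-3)²) = U + (6 + 9) = U + 15 = 15 + U)
-12*o(H) + n(5, -3) = -12*(15 - 12) - ⅔*(-3) = -12*3 + 2 = -36 + 2 = -34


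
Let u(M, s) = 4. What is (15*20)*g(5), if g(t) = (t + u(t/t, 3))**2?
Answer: 24300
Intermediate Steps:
g(t) = (4 + t)**2 (g(t) = (t + 4)**2 = (4 + t)**2)
(15*20)*g(5) = (15*20)*(4 + 5)**2 = 300*9**2 = 300*81 = 24300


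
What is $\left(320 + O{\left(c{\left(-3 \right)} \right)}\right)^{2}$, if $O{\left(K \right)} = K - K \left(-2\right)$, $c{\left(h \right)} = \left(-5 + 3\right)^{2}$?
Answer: $110224$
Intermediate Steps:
$c{\left(h \right)} = 4$ ($c{\left(h \right)} = \left(-2\right)^{2} = 4$)
$O{\left(K \right)} = 3 K$ ($O{\left(K \right)} = K - - 2 K = K + 2 K = 3 K$)
$\left(320 + O{\left(c{\left(-3 \right)} \right)}\right)^{2} = \left(320 + 3 \cdot 4\right)^{2} = \left(320 + 12\right)^{2} = 332^{2} = 110224$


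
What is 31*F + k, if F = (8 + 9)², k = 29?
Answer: 8988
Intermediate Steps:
F = 289 (F = 17² = 289)
31*F + k = 31*289 + 29 = 8959 + 29 = 8988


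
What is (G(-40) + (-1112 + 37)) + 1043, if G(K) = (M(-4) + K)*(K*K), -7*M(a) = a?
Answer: -441824/7 ≈ -63118.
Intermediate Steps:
M(a) = -a/7
G(K) = K²*(4/7 + K) (G(K) = (-⅐*(-4) + K)*(K*K) = (4/7 + K)*K² = K²*(4/7 + K))
(G(-40) + (-1112 + 37)) + 1043 = ((-40)²*(4/7 - 40) + (-1112 + 37)) + 1043 = (1600*(-276/7) - 1075) + 1043 = (-441600/7 - 1075) + 1043 = -449125/7 + 1043 = -441824/7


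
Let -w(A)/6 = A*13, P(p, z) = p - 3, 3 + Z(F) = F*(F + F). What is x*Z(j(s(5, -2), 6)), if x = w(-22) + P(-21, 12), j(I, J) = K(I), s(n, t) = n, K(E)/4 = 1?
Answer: 49068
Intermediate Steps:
K(E) = 4 (K(E) = 4*1 = 4)
j(I, J) = 4
Z(F) = -3 + 2*F**2 (Z(F) = -3 + F*(F + F) = -3 + F*(2*F) = -3 + 2*F**2)
P(p, z) = -3 + p
w(A) = -78*A (w(A) = -6*A*13 = -78*A)
x = 1692 (x = -78*(-22) + (-3 - 21) = 1716 - 24 = 1692)
x*Z(j(s(5, -2), 6)) = 1692*(-3 + 2*4**2) = 1692*(-3 + 2*16) = 1692*(-3 + 32) = 1692*29 = 49068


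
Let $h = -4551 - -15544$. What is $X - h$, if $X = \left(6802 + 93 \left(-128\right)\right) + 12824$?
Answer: $-3271$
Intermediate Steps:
$h = 10993$ ($h = -4551 + 15544 = 10993$)
$X = 7722$ ($X = \left(6802 - 11904\right) + 12824 = -5102 + 12824 = 7722$)
$X - h = 7722 - 10993 = -3271$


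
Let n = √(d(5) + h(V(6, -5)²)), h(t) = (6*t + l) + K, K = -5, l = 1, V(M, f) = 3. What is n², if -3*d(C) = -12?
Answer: 54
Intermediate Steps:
d(C) = 4 (d(C) = -⅓*(-12) = 4)
h(t) = -4 + 6*t (h(t) = (6*t + 1) - 5 = (1 + 6*t) - 5 = -4 + 6*t)
n = 3*√6 (n = √(4 + (-4 + 6*3²)) = √(4 + (-4 + 6*9)) = √(4 + (-4 + 54)) = √(4 + 50) = √54 = 3*√6 ≈ 7.3485)
n² = (3*√6)² = 54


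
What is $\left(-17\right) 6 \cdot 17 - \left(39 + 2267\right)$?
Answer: $-4040$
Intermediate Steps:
$\left(-17\right) 6 \cdot 17 - \left(39 + 2267\right) = \left(-102\right) 17 - 2306 = -1734 - 2306 = -4040$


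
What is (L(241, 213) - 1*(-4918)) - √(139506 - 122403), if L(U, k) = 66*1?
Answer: 4984 - √17103 ≈ 4853.2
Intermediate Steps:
L(U, k) = 66
(L(241, 213) - 1*(-4918)) - √(139506 - 122403) = (66 - 1*(-4918)) - √(139506 - 122403) = (66 + 4918) - √17103 = 4984 - √17103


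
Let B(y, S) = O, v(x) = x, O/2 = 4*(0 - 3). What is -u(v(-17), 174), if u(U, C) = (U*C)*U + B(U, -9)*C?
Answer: -46110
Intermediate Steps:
O = -24 (O = 2*(4*(0 - 3)) = 2*(4*(-3)) = 2*(-12) = -24)
B(y, S) = -24
u(U, C) = -24*C + C*U² (u(U, C) = (U*C)*U - 24*C = (C*U)*U - 24*C = C*U² - 24*C = -24*C + C*U²)
-u(v(-17), 174) = -174*(-24 + (-17)²) = -174*(-24 + 289) = -174*265 = -1*46110 = -46110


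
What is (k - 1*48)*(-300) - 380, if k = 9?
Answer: 11320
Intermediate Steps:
(k - 1*48)*(-300) - 380 = (9 - 1*48)*(-300) - 380 = (9 - 48)*(-300) - 380 = -39*(-300) - 380 = 11700 - 380 = 11320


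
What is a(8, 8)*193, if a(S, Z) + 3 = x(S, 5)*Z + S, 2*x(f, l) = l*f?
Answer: 31845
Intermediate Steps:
x(f, l) = f*l/2 (x(f, l) = (l*f)/2 = (f*l)/2 = f*l/2)
a(S, Z) = -3 + S + 5*S*Z/2 (a(S, Z) = -3 + (((½)*S*5)*Z + S) = -3 + ((5*S/2)*Z + S) = -3 + (5*S*Z/2 + S) = -3 + (S + 5*S*Z/2) = -3 + S + 5*S*Z/2)
a(8, 8)*193 = (-3 + 8 + (5/2)*8*8)*193 = (-3 + 8 + 160)*193 = 165*193 = 31845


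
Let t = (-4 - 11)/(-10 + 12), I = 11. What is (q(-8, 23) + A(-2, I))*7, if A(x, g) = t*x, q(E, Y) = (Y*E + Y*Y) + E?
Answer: 2464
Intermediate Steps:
t = -15/2 ≈ -7.5000
q(E, Y) = E + Y² + E*Y (q(E, Y) = (E*Y + Y²) + E = (Y² + E*Y) + E = E + Y² + E*Y)
A(x, g) = -15*x/2
(q(-8, 23) + A(-2, I))*7 = ((-8 + 23² - 8*23) - 15/2*(-2))*7 = ((-8 + 529 - 184) + 15)*7 = (337 + 15)*7 = 352*7 = 2464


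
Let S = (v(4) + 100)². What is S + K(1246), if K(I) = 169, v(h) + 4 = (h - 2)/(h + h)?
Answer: 150929/16 ≈ 9433.1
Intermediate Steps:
v(h) = -4 + (-2 + h)/(2*h) (v(h) = -4 + (h - 2)/(h + h) = -4 + (-2 + h)/((2*h)) = -4 + (-2 + h)*(1/(2*h)) = -4 + (-2 + h)/(2*h))
S = 148225/16 (S = ((-7/2 - 1/4) + 100)² = ((-7/2 - 1*¼) + 100)² = ((-7/2 - ¼) + 100)² = (-15/4 + 100)² = (385/4)² = 148225/16 ≈ 9264.1)
S + K(1246) = 148225/16 + 169 = 150929/16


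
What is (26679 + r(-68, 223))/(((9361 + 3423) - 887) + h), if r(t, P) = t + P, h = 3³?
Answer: 13417/5962 ≈ 2.2504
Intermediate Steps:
h = 27
r(t, P) = P + t
(26679 + r(-68, 223))/(((9361 + 3423) - 887) + h) = (26679 + (223 - 68))/(((9361 + 3423) - 887) + 27) = (26679 + 155)/((12784 - 887) + 27) = 26834/(11897 + 27) = 26834/11924 = 26834*(1/11924) = 13417/5962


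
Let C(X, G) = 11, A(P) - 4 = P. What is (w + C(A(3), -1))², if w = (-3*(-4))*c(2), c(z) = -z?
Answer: 169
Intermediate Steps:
A(P) = 4 + P
w = -24 (w = (-3*(-4))*(-1*2) = 12*(-2) = -24)
(w + C(A(3), -1))² = (-24 + 11)² = (-13)² = 169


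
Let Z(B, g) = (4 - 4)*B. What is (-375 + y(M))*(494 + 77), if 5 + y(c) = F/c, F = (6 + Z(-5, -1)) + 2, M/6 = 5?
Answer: -3252416/15 ≈ -2.1683e+5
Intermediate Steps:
Z(B, g) = 0 (Z(B, g) = 0*B = 0)
M = 30 (M = 6*5 = 30)
F = 8 (F = (6 + 0) + 2 = 6 + 2 = 8)
y(c) = -5 + 8/c
(-375 + y(M))*(494 + 77) = (-375 + (-5 + 8/30))*(494 + 77) = (-375 + (-5 + 8*(1/30)))*571 = (-375 + (-5 + 4/15))*571 = (-375 - 71/15)*571 = -5696/15*571 = -3252416/15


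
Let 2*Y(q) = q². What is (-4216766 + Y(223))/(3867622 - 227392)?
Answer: -2794601/2426820 ≈ -1.1515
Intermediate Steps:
Y(q) = q²/2
(-4216766 + Y(223))/(3867622 - 227392) = (-4216766 + (½)*223²)/(3867622 - 227392) = (-4216766 + (½)*49729)/3640230 = (-4216766 + 49729/2)*(1/3640230) = -8383803/2*1/3640230 = -2794601/2426820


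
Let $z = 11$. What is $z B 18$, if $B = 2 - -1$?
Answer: $594$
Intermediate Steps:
$B = 3$ ($B = 2 + 1 = 3$)
$z B 18 = 11 \cdot 3 \cdot 18 = 33 \cdot 18 = 594$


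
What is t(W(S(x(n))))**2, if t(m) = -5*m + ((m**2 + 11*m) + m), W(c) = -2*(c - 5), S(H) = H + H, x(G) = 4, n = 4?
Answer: 36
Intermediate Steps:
S(H) = 2*H
W(c) = 10 - 2*c (W(c) = -2*(-5 + c) = 10 - 2*c)
t(m) = m**2 + 7*m (t(m) = -5*m + (m**2 + 12*m) = m**2 + 7*m)
t(W(S(x(n))))**2 = ((10 - 4*4)*(7 + (10 - 4*4)))**2 = ((10 - 2*8)*(7 + (10 - 2*8)))**2 = ((10 - 16)*(7 + (10 - 16)))**2 = (-6*(7 - 6))**2 = (-6*1)**2 = (-6)**2 = 36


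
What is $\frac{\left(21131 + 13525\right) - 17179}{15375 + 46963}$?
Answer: $\frac{17477}{62338} \approx 0.28036$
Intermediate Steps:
$\frac{\left(21131 + 13525\right) - 17179}{15375 + 46963} = \frac{34656 - 17179}{62338} = 17477 \cdot \frac{1}{62338} = \frac{17477}{62338}$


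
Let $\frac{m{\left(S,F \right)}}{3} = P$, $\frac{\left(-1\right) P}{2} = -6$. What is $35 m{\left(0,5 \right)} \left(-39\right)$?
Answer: $-49140$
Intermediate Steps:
$P = 12$ ($P = \left(-2\right) \left(-6\right) = 12$)
$m{\left(S,F \right)} = 36$ ($m{\left(S,F \right)} = 3 \cdot 12 = 36$)
$35 m{\left(0,5 \right)} \left(-39\right) = 35 \cdot 36 \left(-39\right) = 1260 \left(-39\right) = -49140$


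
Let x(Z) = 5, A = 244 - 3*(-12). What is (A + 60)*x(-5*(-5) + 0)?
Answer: 1700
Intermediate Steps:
A = 280 (A = 244 - 1*(-36) = 244 + 36 = 280)
(A + 60)*x(-5*(-5) + 0) = (280 + 60)*5 = 340*5 = 1700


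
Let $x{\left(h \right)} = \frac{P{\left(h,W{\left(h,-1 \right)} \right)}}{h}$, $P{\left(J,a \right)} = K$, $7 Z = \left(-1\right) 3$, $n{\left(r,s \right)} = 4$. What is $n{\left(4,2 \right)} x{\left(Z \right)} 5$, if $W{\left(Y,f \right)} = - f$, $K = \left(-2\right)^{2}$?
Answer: $- \frac{560}{3} \approx -186.67$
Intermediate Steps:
$Z = - \frac{3}{7}$ ($Z = \frac{\left(-1\right) 3}{7} = \frac{1}{7} \left(-3\right) = - \frac{3}{7} \approx -0.42857$)
$K = 4$
$P{\left(J,a \right)} = 4$
$x{\left(h \right)} = \frac{4}{h}$
$n{\left(4,2 \right)} x{\left(Z \right)} 5 = 4 \frac{4}{- \frac{3}{7}} \cdot 5 = 4 \cdot 4 \left(- \frac{7}{3}\right) 5 = 4 \left(- \frac{28}{3}\right) 5 = \left(- \frac{112}{3}\right) 5 = - \frac{560}{3}$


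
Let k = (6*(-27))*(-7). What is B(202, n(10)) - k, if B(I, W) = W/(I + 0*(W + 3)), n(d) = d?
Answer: -114529/101 ≈ -1134.0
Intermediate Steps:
k = 1134 (k = -162*(-7) = 1134)
B(I, W) = W/I (B(I, W) = W/(I + 0*(3 + W)) = W/(I + 0) = W/I)
B(202, n(10)) - k = 10/202 - 1*1134 = 10*(1/202) - 1134 = 5/101 - 1134 = -114529/101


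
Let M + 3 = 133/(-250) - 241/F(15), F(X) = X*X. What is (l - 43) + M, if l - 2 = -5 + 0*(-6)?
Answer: -113857/2250 ≈ -50.603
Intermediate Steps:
F(X) = X**2
l = -3 (l = 2 + (-5 + 0*(-6)) = 2 + (-5 + 0) = 2 - 5 = -3)
M = -10357/2250 (M = -3 + (133/(-250) - 241/(15**2)) = -3 + (133*(-1/250) - 241/225) = -3 + (-133/250 - 241*1/225) = -3 + (-133/250 - 241/225) = -3 - 3607/2250 = -10357/2250 ≈ -4.6031)
(l - 43) + M = (-3 - 43) - 10357/2250 = -46 - 10357/2250 = -113857/2250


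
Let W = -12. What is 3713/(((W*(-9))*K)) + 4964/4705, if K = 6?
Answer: 20686337/3048840 ≈ 6.7850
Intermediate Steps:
3713/(((W*(-9))*K)) + 4964/4705 = 3713/((-12*(-9)*6)) + 4964/4705 = 3713/((108*6)) + 4964*(1/4705) = 3713/648 + 4964/4705 = 20686337/3048840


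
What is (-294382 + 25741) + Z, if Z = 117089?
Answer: -151552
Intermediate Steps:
(-294382 + 25741) + Z = (-294382 + 25741) + 117089 = -268641 + 117089 = -151552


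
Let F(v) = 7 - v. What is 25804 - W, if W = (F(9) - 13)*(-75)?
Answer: 24679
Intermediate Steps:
W = 1125 (W = ((7 - 1*9) - 13)*(-75) = ((7 - 9) - 13)*(-75) = (-2 - 13)*(-75) = -15*(-75) = 1125)
25804 - W = 25804 - 1*1125 = 25804 - 1125 = 24679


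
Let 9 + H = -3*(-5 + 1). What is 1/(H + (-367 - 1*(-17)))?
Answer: -1/347 ≈ -0.0028818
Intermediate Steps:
H = 3 (H = -9 - 3*(-5 + 1) = -9 - 3*(-4) = -9 + 12 = 3)
1/(H + (-367 - 1*(-17))) = 1/(3 + (-367 - 1*(-17))) = 1/(3 + (-367 + 17)) = 1/(3 - 350) = 1/(-347) = -1/347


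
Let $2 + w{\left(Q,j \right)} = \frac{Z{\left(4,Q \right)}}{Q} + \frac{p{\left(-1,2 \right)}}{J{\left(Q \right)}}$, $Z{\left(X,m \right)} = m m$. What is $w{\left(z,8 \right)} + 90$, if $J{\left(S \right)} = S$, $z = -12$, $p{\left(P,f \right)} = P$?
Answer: $\frac{913}{12} \approx 76.083$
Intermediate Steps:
$Z{\left(X,m \right)} = m^{2}$
$w{\left(Q,j \right)} = -2 + Q - \frac{1}{Q}$ ($w{\left(Q,j \right)} = -2 - \left(\frac{1}{Q} - \frac{Q^{2}}{Q}\right) = -2 + \left(Q - \frac{1}{Q}\right) = -2 + Q - \frac{1}{Q}$)
$w{\left(z,8 \right)} + 90 = \left(-2 - 12 - \frac{1}{-12}\right) + 90 = \left(-2 - 12 - - \frac{1}{12}\right) + 90 = \left(-2 - 12 + \frac{1}{12}\right) + 90 = - \frac{167}{12} + 90 = \frac{913}{12}$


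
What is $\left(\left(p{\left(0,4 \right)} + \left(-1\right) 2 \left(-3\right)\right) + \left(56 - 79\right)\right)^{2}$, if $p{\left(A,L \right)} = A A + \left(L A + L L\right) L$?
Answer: $2209$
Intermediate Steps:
$p{\left(A,L \right)} = A^{2} + L \left(L^{2} + A L\right)$ ($p{\left(A,L \right)} = A^{2} + \left(A L + L^{2}\right) L = A^{2} + \left(L^{2} + A L\right) L = A^{2} + L \left(L^{2} + A L\right)$)
$\left(\left(p{\left(0,4 \right)} + \left(-1\right) 2 \left(-3\right)\right) + \left(56 - 79\right)\right)^{2} = \left(\left(\left(0^{2} + 4^{3} + 0 \cdot 4^{2}\right) + \left(-1\right) 2 \left(-3\right)\right) + \left(56 - 79\right)\right)^{2} = \left(\left(\left(0 + 64 + 0 \cdot 16\right) - -6\right) - 23\right)^{2} = \left(\left(\left(0 + 64 + 0\right) + 6\right) - 23\right)^{2} = \left(\left(64 + 6\right) - 23\right)^{2} = \left(70 - 23\right)^{2} = 47^{2} = 2209$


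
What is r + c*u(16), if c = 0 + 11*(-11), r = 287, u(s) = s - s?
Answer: 287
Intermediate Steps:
u(s) = 0
c = -121 (c = 0 - 121 = -121)
r + c*u(16) = 287 - 121*0 = 287 + 0 = 287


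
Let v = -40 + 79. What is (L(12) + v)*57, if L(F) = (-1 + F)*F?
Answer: 9747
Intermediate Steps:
v = 39
L(F) = F*(-1 + F)
(L(12) + v)*57 = (12*(-1 + 12) + 39)*57 = (12*11 + 39)*57 = (132 + 39)*57 = 171*57 = 9747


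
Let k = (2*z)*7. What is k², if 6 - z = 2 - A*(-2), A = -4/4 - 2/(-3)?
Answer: 38416/9 ≈ 4268.4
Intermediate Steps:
A = -⅓ (A = -4*¼ - 2*(-⅓) = -1 + ⅔ = -⅓ ≈ -0.33333)
z = 14/3 (z = 6 - (2 - (-1)*(-2)/3) = 6 - (2 - 1*⅔) = 6 - (2 - ⅔) = 6 - 1*4/3 = 6 - 4/3 = 14/3 ≈ 4.6667)
k = 196/3 (k = (2*(14/3))*7 = (28/3)*7 = 196/3 ≈ 65.333)
k² = (196/3)² = 38416/9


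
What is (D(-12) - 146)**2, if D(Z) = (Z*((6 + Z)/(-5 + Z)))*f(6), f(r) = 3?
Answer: 7279204/289 ≈ 25188.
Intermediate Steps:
D(Z) = 3*Z*(6 + Z)/(-5 + Z) (D(Z) = (Z*((6 + Z)/(-5 + Z)))*3 = (Z*(6 + Z)/(-5 + Z))*3 = 3*Z*(6 + Z)/(-5 + Z))
(D(-12) - 146)**2 = (3*(-12)*(6 - 12)/(-5 - 12) - 146)**2 = (3*(-12)*(-6)/(-17) - 146)**2 = (3*(-12)*(-1/17)*(-6) - 146)**2 = (-216/17 - 146)**2 = (-2698/17)**2 = 7279204/289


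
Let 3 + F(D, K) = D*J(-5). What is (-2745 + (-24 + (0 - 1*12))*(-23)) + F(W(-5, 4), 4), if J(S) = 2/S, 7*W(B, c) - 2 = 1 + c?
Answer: -9602/5 ≈ -1920.4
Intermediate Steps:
W(B, c) = 3/7 + c/7 (W(B, c) = 2/7 + (1 + c)/7 = 2/7 + (⅐ + c/7) = 3/7 + c/7)
F(D, K) = -3 - 2*D/5 (F(D, K) = -3 + D*(2/(-5)) = -3 + D*(2*(-⅕)) = -3 + D*(-⅖) = -3 - 2*D/5)
(-2745 + (-24 + (0 - 1*12))*(-23)) + F(W(-5, 4), 4) = (-2745 + (-24 + (0 - 1*12))*(-23)) + (-3 - 2*(3/7 + (⅐)*4)/5) = (-2745 + (-24 + (0 - 12))*(-23)) + (-3 - 2*(3/7 + 4/7)/5) = (-2745 + (-24 - 12)*(-23)) + (-3 - ⅖*1) = (-2745 - 36*(-23)) + (-3 - ⅖) = (-2745 + 828) - 17/5 = -1917 - 17/5 = -9602/5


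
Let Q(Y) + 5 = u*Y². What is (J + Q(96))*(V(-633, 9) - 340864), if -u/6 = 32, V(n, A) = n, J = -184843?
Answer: 667394417040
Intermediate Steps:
u = -192 (u = -6*32 = -192)
Q(Y) = -5 - 192*Y²
(J + Q(96))*(V(-633, 9) - 340864) = (-184843 + (-5 - 192*96²))*(-633 - 340864) = (-184843 + (-5 - 192*9216))*(-341497) = (-184843 + (-5 - 1769472))*(-341497) = (-184843 - 1769477)*(-341497) = -1954320*(-341497) = 667394417040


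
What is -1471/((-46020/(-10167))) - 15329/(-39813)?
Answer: -198241377187/610731420 ≈ -324.60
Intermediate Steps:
-1471/((-46020/(-10167))) - 15329/(-39813) = -1471/((-46020*(-1/10167))) - 15329*(-1/39813) = -1471/15340/3389 + 15329/39813 = -1471*3389/15340 + 15329/39813 = -4985219/15340 + 15329/39813 = -198241377187/610731420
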